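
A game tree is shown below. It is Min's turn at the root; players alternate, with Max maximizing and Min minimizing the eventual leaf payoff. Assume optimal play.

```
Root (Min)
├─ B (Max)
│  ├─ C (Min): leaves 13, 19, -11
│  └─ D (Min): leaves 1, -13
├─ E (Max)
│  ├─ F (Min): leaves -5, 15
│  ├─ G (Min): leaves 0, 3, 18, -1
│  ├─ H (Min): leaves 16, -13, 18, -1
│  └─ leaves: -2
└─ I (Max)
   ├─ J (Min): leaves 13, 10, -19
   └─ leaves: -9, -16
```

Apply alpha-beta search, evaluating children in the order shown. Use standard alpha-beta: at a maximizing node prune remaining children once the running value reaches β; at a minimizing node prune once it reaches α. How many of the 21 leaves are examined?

C [α=-∞,β=+∞]: v=-11
D [α=-11,β=+∞]: v=-13
B [α=-∞,β=+∞]: v=-11
F [α=-∞,β=-11]: v=-5
E [α=-∞,β=-11]: v=-5 after child 1 ≥ β → β-cutoff, skip 3
J [α=-∞,β=-11]: v=-19
I [α=-∞,β=-11]: v=-9 after child 2 ≥ β → β-cutoff, skip 1
Root [α=-∞,β=+∞]: v=-11
Leaves evaluated: 11 of 21.

11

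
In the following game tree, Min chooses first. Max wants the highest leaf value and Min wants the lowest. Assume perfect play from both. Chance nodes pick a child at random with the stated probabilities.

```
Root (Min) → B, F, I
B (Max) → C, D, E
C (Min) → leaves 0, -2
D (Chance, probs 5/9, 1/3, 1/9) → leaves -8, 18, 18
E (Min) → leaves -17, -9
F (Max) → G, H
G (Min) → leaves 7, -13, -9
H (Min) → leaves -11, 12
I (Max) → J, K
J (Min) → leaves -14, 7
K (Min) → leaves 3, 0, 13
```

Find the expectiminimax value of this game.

-11

C (Min): min(0, -2) = -2
D (Chance): 5/9·-8 + 1/3·18 + 1/9·18 = 3.56
E (Min): min(-17, -9) = -17
B (Max): max(-2, 3.56, -17) = 3.56
G (Min): min(7, -13, -9) = -13
H (Min): min(-11, 12) = -11
F (Max): max(-13, -11) = -11
J (Min): min(-14, 7) = -14
K (Min): min(3, 0, 13) = 0
I (Max): max(-14, 0) = 0
Root (Min): min(3.56, -11, 0) = -11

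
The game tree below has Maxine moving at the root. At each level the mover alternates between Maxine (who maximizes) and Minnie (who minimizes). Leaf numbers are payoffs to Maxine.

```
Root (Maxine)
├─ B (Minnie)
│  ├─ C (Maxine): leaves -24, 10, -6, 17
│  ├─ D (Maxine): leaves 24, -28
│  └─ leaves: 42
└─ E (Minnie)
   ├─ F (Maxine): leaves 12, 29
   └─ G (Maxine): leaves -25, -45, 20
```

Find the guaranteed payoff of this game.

20

C (Maxine): max(-24, 10, -6, 17) = 17
D (Maxine): max(24, -28) = 24
B (Minnie): min(17, 24, 42) = 17
F (Maxine): max(12, 29) = 29
G (Maxine): max(-25, -45, 20) = 20
E (Minnie): min(29, 20) = 20
Root (Maxine): max(17, 20) = 20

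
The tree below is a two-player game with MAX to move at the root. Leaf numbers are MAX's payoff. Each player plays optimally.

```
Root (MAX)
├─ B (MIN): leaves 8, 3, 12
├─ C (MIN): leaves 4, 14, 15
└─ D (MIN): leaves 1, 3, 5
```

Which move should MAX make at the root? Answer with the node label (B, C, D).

B (MIN): min(8, 3, 12) = 3
C (MIN): min(4, 14, 15) = 4
D (MIN): min(1, 3, 5) = 1
Root (MAX): max(3, 4, 1) = 4
MAX picks the child with the highest value: C (value 4).

C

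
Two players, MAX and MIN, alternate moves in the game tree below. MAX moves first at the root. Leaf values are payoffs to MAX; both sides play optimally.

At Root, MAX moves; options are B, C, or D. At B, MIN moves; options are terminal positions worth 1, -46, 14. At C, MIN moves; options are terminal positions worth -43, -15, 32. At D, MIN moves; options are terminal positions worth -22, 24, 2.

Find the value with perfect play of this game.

B (MIN): min(1, -46, 14) = -46
C (MIN): min(-43, -15, 32) = -43
D (MIN): min(-22, 24, 2) = -22
Root (MAX): max(-46, -43, -22) = -22

-22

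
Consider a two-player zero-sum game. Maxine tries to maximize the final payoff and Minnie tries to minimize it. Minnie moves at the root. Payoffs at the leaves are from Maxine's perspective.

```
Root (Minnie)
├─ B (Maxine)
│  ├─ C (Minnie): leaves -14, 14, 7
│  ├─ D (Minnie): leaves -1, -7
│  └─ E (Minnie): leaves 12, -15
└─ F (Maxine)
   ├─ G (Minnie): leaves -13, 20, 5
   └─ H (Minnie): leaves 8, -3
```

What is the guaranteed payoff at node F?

-3

G: min(-13, 20, 5) = -13
H: min(8, -3) = -3
F: max(-13, -3) = -3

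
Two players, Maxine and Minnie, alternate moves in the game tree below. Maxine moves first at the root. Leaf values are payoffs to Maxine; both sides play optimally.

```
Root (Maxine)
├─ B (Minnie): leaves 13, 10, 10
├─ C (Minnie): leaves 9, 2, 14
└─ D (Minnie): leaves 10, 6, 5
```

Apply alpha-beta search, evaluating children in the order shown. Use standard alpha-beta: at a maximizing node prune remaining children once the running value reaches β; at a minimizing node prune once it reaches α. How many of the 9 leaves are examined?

5

B [α=-∞,β=+∞]: v=10
C [α=10,β=+∞]: v=9 after child 1 ≤ α → α-cutoff, skip 2
D [α=10,β=+∞]: v=10 after child 1 ≤ α → α-cutoff, skip 2
Root [α=-∞,β=+∞]: v=10
Leaves evaluated: 5 of 9.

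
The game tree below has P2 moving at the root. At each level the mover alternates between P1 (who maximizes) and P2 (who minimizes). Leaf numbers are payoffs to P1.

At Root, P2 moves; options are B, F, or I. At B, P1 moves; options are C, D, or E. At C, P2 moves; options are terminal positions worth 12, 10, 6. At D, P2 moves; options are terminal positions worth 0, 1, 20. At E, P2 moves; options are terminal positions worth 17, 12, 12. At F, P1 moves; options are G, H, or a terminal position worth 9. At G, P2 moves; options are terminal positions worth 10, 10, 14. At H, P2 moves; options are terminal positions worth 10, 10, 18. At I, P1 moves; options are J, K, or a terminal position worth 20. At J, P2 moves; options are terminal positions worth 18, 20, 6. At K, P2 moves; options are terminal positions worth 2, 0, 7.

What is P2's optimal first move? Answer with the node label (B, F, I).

F

C (P2): min(12, 10, 6) = 6
D (P2): min(0, 1, 20) = 0
E (P2): min(17, 12, 12) = 12
B (P1): max(6, 0, 12) = 12
G (P2): min(10, 10, 14) = 10
H (P2): min(10, 10, 18) = 10
F (P1): max(10, 10, 9) = 10
J (P2): min(18, 20, 6) = 6
K (P2): min(2, 0, 7) = 0
I (P1): max(6, 0, 20) = 20
Root (P2): min(12, 10, 20) = 10
P2 picks the child with the lowest value: F (value 10).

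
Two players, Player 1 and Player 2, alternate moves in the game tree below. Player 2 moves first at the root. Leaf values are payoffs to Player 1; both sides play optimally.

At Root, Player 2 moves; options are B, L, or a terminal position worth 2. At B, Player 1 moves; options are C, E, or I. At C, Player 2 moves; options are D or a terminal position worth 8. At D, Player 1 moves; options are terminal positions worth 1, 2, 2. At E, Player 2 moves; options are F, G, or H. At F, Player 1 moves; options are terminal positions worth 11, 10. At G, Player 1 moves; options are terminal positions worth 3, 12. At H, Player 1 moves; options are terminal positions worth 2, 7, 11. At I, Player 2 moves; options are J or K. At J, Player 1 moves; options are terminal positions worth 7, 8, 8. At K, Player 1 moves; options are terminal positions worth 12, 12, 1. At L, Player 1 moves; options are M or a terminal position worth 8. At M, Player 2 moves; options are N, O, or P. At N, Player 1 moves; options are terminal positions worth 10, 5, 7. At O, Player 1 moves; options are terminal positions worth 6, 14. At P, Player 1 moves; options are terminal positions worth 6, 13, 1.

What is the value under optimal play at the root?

2

D (Player 1): max(1, 2, 2) = 2
C (Player 2): min(2, 8) = 2
F (Player 1): max(11, 10) = 11
G (Player 1): max(3, 12) = 12
H (Player 1): max(2, 7, 11) = 11
E (Player 2): min(11, 12, 11) = 11
J (Player 1): max(7, 8, 8) = 8
K (Player 1): max(12, 12, 1) = 12
I (Player 2): min(8, 12) = 8
B (Player 1): max(2, 11, 8) = 11
N (Player 1): max(10, 5, 7) = 10
O (Player 1): max(6, 14) = 14
P (Player 1): max(6, 13, 1) = 13
M (Player 2): min(10, 14, 13) = 10
L (Player 1): max(10, 8) = 10
Root (Player 2): min(11, 10, 2) = 2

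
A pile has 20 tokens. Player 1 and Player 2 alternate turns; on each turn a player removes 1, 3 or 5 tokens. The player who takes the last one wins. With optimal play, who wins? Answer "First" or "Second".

Second

Mark each pile size as W (mover wins) or L (mover loses):
i:   0  1  2  3  4  5  6  7  8  9 10 11 12 13 14 15 16 17 18 19 20
     L  W  L  W  L  W  L  W  L  W  L  W  L  W  L  W  L  W  L  W  L
Position 20 is L, so the second player wins.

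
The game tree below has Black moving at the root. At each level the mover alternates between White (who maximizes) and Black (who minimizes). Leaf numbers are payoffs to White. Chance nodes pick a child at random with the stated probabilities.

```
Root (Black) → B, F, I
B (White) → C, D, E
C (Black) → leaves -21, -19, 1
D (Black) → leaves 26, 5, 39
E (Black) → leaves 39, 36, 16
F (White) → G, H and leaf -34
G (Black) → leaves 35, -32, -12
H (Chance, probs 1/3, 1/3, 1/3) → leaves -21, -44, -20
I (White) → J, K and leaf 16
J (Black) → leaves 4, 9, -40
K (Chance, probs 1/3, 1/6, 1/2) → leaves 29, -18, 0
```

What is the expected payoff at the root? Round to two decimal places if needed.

C (Black): min(-21, -19, 1) = -21
D (Black): min(26, 5, 39) = 5
E (Black): min(39, 36, 16) = 16
B (White): max(-21, 5, 16) = 16
G (Black): min(35, -32, -12) = -32
H (Chance): 1/3·-21 + 1/3·-44 + 1/3·-20 = -28.33
F (White): max(-32, -28.33, -34) = -28.33
J (Black): min(4, 9, -40) = -40
K (Chance): 1/3·29 + 1/6·-18 + 1/2·0 = 6.67
I (White): max(-40, 6.67, 16) = 16
Root (Black): min(16, -28.33, 16) = -28.33

-28.33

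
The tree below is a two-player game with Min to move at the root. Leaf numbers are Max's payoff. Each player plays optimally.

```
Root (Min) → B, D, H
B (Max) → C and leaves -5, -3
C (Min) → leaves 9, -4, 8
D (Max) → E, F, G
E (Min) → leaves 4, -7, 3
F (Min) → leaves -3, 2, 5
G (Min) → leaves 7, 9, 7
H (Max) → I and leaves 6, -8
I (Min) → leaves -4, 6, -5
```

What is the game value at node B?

-3

C: min(9, -4, 8) = -4
B: max(-4, -5, -3) = -3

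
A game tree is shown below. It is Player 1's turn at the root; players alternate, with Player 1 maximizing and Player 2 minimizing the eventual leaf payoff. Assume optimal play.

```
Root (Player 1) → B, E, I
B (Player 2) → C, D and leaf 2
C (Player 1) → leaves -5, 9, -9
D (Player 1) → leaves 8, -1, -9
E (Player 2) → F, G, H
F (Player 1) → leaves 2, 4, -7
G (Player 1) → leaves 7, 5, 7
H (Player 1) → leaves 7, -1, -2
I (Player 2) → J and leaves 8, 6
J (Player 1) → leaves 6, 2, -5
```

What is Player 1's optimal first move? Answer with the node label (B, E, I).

I

C (Player 1): max(-5, 9, -9) = 9
D (Player 1): max(8, -1, -9) = 8
B (Player 2): min(9, 8, 2) = 2
F (Player 1): max(2, 4, -7) = 4
G (Player 1): max(7, 5, 7) = 7
H (Player 1): max(7, -1, -2) = 7
E (Player 2): min(4, 7, 7) = 4
J (Player 1): max(6, 2, -5) = 6
I (Player 2): min(6, 8, 6) = 6
Root (Player 1): max(2, 4, 6) = 6
Player 1 picks the child with the highest value: I (value 6).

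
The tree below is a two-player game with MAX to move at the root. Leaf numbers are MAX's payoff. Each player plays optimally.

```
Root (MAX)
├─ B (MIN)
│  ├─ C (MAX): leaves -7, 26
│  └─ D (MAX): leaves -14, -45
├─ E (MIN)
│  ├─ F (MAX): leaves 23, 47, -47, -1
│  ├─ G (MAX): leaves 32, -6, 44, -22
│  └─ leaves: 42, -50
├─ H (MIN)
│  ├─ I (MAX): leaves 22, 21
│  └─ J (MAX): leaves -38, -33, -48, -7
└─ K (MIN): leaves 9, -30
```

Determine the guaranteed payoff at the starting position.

C (MAX): max(-7, 26) = 26
D (MAX): max(-14, -45) = -14
B (MIN): min(26, -14) = -14
F (MAX): max(23, 47, -47, -1) = 47
G (MAX): max(32, -6, 44, -22) = 44
E (MIN): min(47, 44, 42, -50) = -50
I (MAX): max(22, 21) = 22
J (MAX): max(-38, -33, -48, -7) = -7
H (MIN): min(22, -7) = -7
K (MIN): min(9, -30) = -30
Root (MAX): max(-14, -50, -7, -30) = -7

-7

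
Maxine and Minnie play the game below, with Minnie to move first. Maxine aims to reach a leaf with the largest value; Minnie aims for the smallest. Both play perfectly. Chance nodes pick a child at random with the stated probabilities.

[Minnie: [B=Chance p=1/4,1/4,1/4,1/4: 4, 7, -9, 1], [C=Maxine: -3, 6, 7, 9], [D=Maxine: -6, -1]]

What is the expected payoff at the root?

-1

B (Chance): 1/4·4 + 1/4·7 + 1/4·-9 + 1/4·1 = 0.75
C (Maxine): max(-3, 6, 7, 9) = 9
D (Maxine): max(-6, -1) = -1
Root (Minnie): min(0.75, 9, -1) = -1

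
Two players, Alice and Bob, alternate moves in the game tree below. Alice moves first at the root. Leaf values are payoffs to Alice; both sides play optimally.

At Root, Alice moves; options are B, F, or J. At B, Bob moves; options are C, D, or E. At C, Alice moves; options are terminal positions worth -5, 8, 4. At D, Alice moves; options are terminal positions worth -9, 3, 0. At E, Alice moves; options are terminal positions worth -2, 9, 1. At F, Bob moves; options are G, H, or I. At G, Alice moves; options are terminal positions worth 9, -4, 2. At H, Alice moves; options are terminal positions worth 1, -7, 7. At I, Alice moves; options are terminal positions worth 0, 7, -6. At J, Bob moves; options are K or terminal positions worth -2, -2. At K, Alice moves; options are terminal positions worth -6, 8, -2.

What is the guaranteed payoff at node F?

G: max(9, -4, 2) = 9
H: max(1, -7, 7) = 7
I: max(0, 7, -6) = 7
F: min(9, 7, 7) = 7

7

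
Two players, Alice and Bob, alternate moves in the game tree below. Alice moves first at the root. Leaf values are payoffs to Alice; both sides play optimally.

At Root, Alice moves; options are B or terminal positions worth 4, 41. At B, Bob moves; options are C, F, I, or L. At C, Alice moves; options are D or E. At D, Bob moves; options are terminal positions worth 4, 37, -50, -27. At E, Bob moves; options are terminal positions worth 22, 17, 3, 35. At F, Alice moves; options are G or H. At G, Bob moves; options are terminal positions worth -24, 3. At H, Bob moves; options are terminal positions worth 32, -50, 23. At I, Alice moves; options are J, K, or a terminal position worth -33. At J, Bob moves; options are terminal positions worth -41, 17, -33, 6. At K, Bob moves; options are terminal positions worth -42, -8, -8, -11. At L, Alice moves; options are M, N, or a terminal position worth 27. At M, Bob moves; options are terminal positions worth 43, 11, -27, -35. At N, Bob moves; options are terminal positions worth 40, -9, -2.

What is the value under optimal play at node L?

27

M: min(43, 11, -27, -35) = -35
N: min(40, -9, -2) = -9
L: max(-35, -9, 27) = 27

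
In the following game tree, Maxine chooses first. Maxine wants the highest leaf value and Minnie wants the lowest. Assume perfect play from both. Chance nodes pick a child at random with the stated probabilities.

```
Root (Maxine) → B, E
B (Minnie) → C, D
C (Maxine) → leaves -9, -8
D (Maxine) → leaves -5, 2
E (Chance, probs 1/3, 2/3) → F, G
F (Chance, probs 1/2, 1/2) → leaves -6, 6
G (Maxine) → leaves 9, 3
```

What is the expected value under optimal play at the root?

6

C (Maxine): max(-9, -8) = -8
D (Maxine): max(-5, 2) = 2
B (Minnie): min(-8, 2) = -8
F (Chance): 1/2·-6 + 1/2·6 = 0
G (Maxine): max(9, 3) = 9
E (Chance): 1/3·0 + 2/3·9 = 6
Root (Maxine): max(-8, 6) = 6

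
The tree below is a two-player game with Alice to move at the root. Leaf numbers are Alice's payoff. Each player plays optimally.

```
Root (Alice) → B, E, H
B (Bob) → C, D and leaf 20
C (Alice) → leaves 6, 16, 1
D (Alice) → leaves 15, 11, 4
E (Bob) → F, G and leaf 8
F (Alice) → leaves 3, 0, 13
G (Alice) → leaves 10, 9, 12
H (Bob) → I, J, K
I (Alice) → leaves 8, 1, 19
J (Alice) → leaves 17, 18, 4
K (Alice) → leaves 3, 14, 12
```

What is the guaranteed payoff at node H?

14

I: max(8, 1, 19) = 19
J: max(17, 18, 4) = 18
K: max(3, 14, 12) = 14
H: min(19, 18, 14) = 14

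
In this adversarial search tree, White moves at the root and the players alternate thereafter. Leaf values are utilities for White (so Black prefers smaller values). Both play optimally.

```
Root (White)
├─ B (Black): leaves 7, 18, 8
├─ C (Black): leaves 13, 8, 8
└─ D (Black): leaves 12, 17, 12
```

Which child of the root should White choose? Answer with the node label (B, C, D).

B (Black): min(7, 18, 8) = 7
C (Black): min(13, 8, 8) = 8
D (Black): min(12, 17, 12) = 12
Root (White): max(7, 8, 12) = 12
White picks the child with the highest value: D (value 12).

D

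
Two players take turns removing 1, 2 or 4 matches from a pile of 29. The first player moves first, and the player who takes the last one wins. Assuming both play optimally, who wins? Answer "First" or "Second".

W/L table (W = player to move can force a win):
i:   0  1  2  3  4  5  6  7  8  9 10 11 12 13 14 15 16 17 18 19 20 21 22 23 24 25 26 27 28 29
     L  W  W  L  W  W  L  W  W  L  W  W  L  W  W  L  W  W  L  W  W  L  W  W  L  W  W  L  W  W
Position 29 is W, so the first player wins.

First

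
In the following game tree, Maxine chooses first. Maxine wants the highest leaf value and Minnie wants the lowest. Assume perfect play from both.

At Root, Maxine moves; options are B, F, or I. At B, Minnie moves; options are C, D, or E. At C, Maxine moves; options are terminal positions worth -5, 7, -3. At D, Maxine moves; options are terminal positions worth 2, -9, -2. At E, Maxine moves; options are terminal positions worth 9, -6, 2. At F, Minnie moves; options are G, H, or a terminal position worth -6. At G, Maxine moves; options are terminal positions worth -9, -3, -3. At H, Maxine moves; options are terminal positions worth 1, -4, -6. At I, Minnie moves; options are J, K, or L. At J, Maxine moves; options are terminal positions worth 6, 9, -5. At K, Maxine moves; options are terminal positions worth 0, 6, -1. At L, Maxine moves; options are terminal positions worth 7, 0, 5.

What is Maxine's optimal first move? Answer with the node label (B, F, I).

I

C (Maxine): max(-5, 7, -3) = 7
D (Maxine): max(2, -9, -2) = 2
E (Maxine): max(9, -6, 2) = 9
B (Minnie): min(7, 2, 9) = 2
G (Maxine): max(-9, -3, -3) = -3
H (Maxine): max(1, -4, -6) = 1
F (Minnie): min(-3, 1, -6) = -6
J (Maxine): max(6, 9, -5) = 9
K (Maxine): max(0, 6, -1) = 6
L (Maxine): max(7, 0, 5) = 7
I (Minnie): min(9, 6, 7) = 6
Root (Maxine): max(2, -6, 6) = 6
Maxine picks the child with the highest value: I (value 6).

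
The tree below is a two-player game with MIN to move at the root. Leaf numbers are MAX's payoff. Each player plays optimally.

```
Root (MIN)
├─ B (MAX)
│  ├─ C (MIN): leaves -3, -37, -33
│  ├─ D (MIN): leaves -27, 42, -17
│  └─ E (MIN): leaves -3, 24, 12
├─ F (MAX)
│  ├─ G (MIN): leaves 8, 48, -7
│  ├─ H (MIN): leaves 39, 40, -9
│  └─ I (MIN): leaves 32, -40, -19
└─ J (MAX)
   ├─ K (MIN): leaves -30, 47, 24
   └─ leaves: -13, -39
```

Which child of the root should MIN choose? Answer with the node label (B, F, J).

C (MIN): min(-3, -37, -33) = -37
D (MIN): min(-27, 42, -17) = -27
E (MIN): min(-3, 24, 12) = -3
B (MAX): max(-37, -27, -3) = -3
G (MIN): min(8, 48, -7) = -7
H (MIN): min(39, 40, -9) = -9
I (MIN): min(32, -40, -19) = -40
F (MAX): max(-7, -9, -40) = -7
K (MIN): min(-30, 47, 24) = -30
J (MAX): max(-30, -13, -39) = -13
Root (MIN): min(-3, -7, -13) = -13
MIN picks the child with the lowest value: J (value -13).

J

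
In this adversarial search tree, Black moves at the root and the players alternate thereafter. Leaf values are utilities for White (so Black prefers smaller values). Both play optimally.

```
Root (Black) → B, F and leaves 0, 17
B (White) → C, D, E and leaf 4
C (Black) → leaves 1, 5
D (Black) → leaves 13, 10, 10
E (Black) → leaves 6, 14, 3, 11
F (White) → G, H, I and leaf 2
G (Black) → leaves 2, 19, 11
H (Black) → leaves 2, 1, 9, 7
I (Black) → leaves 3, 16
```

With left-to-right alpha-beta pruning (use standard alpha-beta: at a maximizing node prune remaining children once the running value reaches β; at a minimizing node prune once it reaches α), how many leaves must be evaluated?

16

C [α=-∞,β=+∞]: v=1
D [α=1,β=+∞]: v=10
E [α=10,β=+∞]: v=6 after child 1 ≤ α → α-cutoff, skip 3
B [α=-∞,β=+∞]: v=10
G [α=-∞,β=10]: v=2
H [α=2,β=10]: v=2 after child 1 ≤ α → α-cutoff, skip 3
I [α=2,β=10]: v=3
F [α=-∞,β=10]: v=3
Root [α=-∞,β=+∞]: v=0
Leaves evaluated: 16 of 22.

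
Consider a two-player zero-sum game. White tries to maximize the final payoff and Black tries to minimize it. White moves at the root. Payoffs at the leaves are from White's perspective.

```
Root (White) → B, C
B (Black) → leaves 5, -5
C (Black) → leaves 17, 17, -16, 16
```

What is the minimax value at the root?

-5

B (Black): min(5, -5) = -5
C (Black): min(17, 17, -16, 16) = -16
Root (White): max(-5, -16) = -5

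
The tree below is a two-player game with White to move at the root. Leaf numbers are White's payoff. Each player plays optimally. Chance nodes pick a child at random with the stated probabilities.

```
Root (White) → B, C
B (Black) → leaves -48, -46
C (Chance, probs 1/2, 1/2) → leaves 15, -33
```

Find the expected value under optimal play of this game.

-9

B (Black): min(-48, -46) = -48
C (Chance): 1/2·15 + 1/2·-33 = -9
Root (White): max(-48, -9) = -9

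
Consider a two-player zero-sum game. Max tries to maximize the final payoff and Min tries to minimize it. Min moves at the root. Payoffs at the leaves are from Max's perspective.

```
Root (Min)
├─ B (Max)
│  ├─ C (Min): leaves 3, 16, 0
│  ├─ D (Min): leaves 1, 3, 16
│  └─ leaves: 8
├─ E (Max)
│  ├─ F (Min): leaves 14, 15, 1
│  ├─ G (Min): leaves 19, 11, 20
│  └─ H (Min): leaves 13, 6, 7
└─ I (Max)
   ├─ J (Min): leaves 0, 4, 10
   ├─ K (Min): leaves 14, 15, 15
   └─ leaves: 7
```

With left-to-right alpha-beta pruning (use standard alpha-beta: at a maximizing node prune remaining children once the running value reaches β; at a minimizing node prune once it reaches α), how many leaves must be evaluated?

C [α=-∞,β=+∞]: v=0
D [α=0,β=+∞]: v=1
B [α=-∞,β=+∞]: v=8
F [α=-∞,β=8]: v=1
G [α=1,β=8]: v=11
E [α=-∞,β=8]: v=11 after child 2 ≥ β → β-cutoff, skip 1
J [α=-∞,β=8]: v=0
K [α=0,β=8]: v=14
I [α=-∞,β=8]: v=14 after child 2 ≥ β → β-cutoff, skip 1
Root [α=-∞,β=+∞]: v=8
Leaves evaluated: 19 of 23.

19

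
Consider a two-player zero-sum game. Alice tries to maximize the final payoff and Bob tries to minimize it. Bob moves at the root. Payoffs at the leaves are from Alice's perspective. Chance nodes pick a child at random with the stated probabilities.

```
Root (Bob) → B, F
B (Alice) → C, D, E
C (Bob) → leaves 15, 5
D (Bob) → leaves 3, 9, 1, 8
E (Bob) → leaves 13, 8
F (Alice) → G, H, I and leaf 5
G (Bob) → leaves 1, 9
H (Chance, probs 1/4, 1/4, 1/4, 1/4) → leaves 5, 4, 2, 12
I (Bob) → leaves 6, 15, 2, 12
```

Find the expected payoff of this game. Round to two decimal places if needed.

5.75

C (Bob): min(15, 5) = 5
D (Bob): min(3, 9, 1, 8) = 1
E (Bob): min(13, 8) = 8
B (Alice): max(5, 1, 8) = 8
G (Bob): min(1, 9) = 1
H (Chance): 1/4·5 + 1/4·4 + 1/4·2 + 1/4·12 = 5.75
I (Bob): min(6, 15, 2, 12) = 2
F (Alice): max(1, 5.75, 2, 5) = 5.75
Root (Bob): min(8, 5.75) = 5.75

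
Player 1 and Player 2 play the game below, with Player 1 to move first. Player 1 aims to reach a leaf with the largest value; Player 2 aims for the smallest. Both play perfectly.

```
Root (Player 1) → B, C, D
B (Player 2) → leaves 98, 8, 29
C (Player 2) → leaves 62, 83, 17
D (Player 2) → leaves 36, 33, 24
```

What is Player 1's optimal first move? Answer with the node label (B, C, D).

D

B (Player 2): min(98, 8, 29) = 8
C (Player 2): min(62, 83, 17) = 17
D (Player 2): min(36, 33, 24) = 24
Root (Player 1): max(8, 17, 24) = 24
Player 1 picks the child with the highest value: D (value 24).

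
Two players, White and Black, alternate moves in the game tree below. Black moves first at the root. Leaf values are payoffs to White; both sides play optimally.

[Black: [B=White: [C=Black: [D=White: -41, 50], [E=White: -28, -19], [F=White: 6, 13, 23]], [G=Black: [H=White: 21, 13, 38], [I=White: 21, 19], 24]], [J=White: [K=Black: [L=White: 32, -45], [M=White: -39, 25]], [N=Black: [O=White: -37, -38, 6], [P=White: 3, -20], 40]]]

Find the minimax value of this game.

D (White): max(-41, 50) = 50
E (White): max(-28, -19) = -19
F (White): max(6, 13, 23) = 23
C (Black): min(50, -19, 23) = -19
H (White): max(21, 13, 38) = 38
I (White): max(21, 19) = 21
G (Black): min(38, 21, 24) = 21
B (White): max(-19, 21) = 21
L (White): max(32, -45) = 32
M (White): max(-39, 25) = 25
K (Black): min(32, 25) = 25
O (White): max(-37, -38, 6) = 6
P (White): max(3, -20) = 3
N (Black): min(6, 3, 40) = 3
J (White): max(25, 3) = 25
Root (Black): min(21, 25) = 21

21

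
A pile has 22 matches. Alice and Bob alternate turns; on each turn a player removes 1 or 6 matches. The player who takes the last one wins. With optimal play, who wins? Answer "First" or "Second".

Positions where the player to move wins (W) vs loses (L):
i:   0  1  2  3  4  5  6  7  8  9 10 11 12 13 14 15 16 17 18 19 20 21 22
     L  W  L  W  L  W  W  L  W  L  W  L  W  W  L  W  L  W  L  W  W  L  W
Position 22 is W, so the first player wins.

First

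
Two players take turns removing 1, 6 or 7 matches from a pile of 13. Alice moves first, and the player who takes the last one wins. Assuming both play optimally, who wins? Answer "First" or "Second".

First

i:   0  1  2  3  4  5  6  7  8  9 10 11 12 13
     L  W  L  W  L  W  W  W  W  W  W  W  L  W
Position 13 is W, so the first player wins.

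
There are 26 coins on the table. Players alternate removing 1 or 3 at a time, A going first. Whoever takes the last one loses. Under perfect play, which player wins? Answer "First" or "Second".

First

Positions where the player to move wins (W) vs loses (L):
i:   0  1  2  3  4  5  6  7  8  9 10 11 12 13 14 15 16 17 18 19 20 21 22 23 24 25 26
     W  L  W  L  W  L  W  L  W  L  W  L  W  L  W  L  W  L  W  L  W  L  W  L  W  L  W
Position 26 is W, so the first player wins.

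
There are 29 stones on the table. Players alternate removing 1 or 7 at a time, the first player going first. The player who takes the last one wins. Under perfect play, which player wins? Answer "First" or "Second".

First

Positions where the player to move wins (W) vs loses (L):
i:   0  1  2  3  4  5  6  7  8  9 10 11 12 13 14 15 16 17 18 19 20 21 22 23 24 25 26 27 28 29
     L  W  L  W  L  W  L  W  L  W  L  W  L  W  L  W  L  W  L  W  L  W  L  W  L  W  L  W  L  W
Position 29 is W, so the first player wins.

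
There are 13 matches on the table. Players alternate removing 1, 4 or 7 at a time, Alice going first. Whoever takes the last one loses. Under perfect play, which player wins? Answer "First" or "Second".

Mark each pile size as W (mover wins) or L (mover loses):
i:   0  1  2  3  4  5  6  7  8  9 10 11 12 13
     W  L  W  L  W  W  L  W  W  L  W  L  W  W
Position 13 is W, so the first player wins.

First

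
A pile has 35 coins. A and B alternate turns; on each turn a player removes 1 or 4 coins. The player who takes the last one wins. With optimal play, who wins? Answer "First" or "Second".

Second

Compute winning (W) and losing (L) positions by backward induction:
i:   0  1  2  3  4  5  6  7  8  9 10 11 12 13 14 15 16 17 18 19 20 21 22 23 24 25 26 27 28 29 30 31 32 33 34 35
     L  W  L  W  W  L  W  L  W  W  L  W  L  W  W  L  W  L  W  W  L  W  L  W  W  L  W  L  W  W  L  W  L  W  W  L
Position 35 is L, so the second player wins.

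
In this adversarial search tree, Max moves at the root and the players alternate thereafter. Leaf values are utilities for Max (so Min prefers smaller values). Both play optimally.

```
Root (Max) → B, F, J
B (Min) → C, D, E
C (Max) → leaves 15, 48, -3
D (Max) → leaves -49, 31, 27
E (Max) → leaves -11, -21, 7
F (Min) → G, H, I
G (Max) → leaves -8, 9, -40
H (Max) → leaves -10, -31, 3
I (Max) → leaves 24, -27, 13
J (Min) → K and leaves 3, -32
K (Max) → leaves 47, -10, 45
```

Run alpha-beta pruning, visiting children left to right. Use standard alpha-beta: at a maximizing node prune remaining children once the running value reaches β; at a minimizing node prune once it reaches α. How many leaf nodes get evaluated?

C [α=-∞,β=+∞]: v=48
D [α=-∞,β=48]: v=31
E [α=-∞,β=31]: v=7
B [α=-∞,β=+∞]: v=7
G [α=7,β=+∞]: v=9
H [α=7,β=9]: v=3
F [α=7,β=+∞]: v=3 after child 2 ≤ α → α-cutoff, skip 1
K [α=7,β=+∞]: v=47
J [α=7,β=+∞]: v=3 after child 2 ≤ α → α-cutoff, skip 1
Root [α=-∞,β=+∞]: v=7
Leaves evaluated: 19 of 23.

19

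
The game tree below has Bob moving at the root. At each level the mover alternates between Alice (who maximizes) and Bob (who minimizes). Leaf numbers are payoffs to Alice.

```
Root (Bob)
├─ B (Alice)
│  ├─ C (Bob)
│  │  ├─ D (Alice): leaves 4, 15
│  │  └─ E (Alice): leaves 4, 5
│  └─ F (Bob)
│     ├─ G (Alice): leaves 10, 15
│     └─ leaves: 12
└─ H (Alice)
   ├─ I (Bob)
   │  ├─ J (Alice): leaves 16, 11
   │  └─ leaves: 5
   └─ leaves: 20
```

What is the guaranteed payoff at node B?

12

D: max(4, 15) = 15
E: max(4, 5) = 5
C: min(15, 5) = 5
G: max(10, 15) = 15
F: min(15, 12) = 12
B: max(5, 12) = 12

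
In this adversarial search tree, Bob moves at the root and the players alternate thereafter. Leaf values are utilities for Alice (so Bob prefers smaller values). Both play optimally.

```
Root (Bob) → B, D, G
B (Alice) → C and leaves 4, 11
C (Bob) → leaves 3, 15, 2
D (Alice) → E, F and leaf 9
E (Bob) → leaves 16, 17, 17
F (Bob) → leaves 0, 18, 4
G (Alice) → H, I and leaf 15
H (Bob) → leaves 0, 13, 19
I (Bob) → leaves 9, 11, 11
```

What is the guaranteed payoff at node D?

E: min(16, 17, 17) = 16
F: min(0, 18, 4) = 0
D: max(16, 0, 9) = 16

16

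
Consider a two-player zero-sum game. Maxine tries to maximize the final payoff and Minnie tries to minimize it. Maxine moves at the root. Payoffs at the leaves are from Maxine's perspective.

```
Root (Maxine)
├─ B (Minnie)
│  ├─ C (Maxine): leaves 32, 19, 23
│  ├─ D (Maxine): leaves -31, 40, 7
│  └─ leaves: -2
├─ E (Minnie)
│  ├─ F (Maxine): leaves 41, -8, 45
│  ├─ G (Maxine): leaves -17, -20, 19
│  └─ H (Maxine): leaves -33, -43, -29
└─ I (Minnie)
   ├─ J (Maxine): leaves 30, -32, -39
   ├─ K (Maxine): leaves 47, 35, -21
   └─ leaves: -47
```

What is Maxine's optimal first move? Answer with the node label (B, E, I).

C (Maxine): max(32, 19, 23) = 32
D (Maxine): max(-31, 40, 7) = 40
B (Minnie): min(32, 40, -2) = -2
F (Maxine): max(41, -8, 45) = 45
G (Maxine): max(-17, -20, 19) = 19
H (Maxine): max(-33, -43, -29) = -29
E (Minnie): min(45, 19, -29) = -29
J (Maxine): max(30, -32, -39) = 30
K (Maxine): max(47, 35, -21) = 47
I (Minnie): min(30, 47, -47) = -47
Root (Maxine): max(-2, -29, -47) = -2
Maxine picks the child with the highest value: B (value -2).

B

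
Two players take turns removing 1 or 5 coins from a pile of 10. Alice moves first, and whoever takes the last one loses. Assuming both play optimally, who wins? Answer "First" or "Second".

First

i:   0  1  2  3  4  5  6  7  8  9 10
     W  L  W  L  W  L  W  L  W  L  W
Position 10 is W, so the first player wins.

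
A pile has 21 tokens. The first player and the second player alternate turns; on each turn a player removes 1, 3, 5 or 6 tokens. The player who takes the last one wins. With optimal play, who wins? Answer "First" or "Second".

i:   0  1  2  3  4  5  6  7  8  9 10 11 12 13 14 15 16 17 18 19 20 21
     L  W  L  W  L  W  W  W  W  W  W  L  W  L  W  L  W  W  W  W  W  W
Position 21 is W, so the first player wins.

First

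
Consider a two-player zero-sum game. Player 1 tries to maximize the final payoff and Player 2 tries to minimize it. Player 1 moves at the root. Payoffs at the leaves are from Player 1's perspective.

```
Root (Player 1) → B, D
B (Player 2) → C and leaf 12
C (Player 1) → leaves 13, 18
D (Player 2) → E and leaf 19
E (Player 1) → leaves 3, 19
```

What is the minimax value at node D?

19

E: max(3, 19) = 19
D: min(19, 19) = 19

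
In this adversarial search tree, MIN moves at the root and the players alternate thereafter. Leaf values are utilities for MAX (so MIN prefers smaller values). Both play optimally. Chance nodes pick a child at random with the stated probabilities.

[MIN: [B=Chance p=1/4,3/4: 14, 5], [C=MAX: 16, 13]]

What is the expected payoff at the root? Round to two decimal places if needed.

7.25

B (Chance): 1/4·14 + 3/4·5 = 7.25
C (MAX): max(16, 13) = 16
Root (MIN): min(7.25, 16) = 7.25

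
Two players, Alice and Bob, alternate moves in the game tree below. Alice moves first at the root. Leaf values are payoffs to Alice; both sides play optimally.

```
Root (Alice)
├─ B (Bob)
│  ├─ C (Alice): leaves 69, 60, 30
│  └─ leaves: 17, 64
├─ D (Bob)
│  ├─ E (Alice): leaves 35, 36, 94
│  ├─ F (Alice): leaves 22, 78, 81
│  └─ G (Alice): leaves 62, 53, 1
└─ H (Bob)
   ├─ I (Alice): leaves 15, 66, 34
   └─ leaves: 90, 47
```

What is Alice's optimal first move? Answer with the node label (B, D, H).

D

C (Alice): max(69, 60, 30) = 69
B (Bob): min(69, 17, 64) = 17
E (Alice): max(35, 36, 94) = 94
F (Alice): max(22, 78, 81) = 81
G (Alice): max(62, 53, 1) = 62
D (Bob): min(94, 81, 62) = 62
I (Alice): max(15, 66, 34) = 66
H (Bob): min(66, 90, 47) = 47
Root (Alice): max(17, 62, 47) = 62
Alice picks the child with the highest value: D (value 62).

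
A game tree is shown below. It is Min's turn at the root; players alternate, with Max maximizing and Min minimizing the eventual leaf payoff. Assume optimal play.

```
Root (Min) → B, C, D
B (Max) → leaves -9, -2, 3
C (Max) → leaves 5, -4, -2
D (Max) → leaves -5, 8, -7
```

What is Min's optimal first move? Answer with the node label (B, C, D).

B

B (Max): max(-9, -2, 3) = 3
C (Max): max(5, -4, -2) = 5
D (Max): max(-5, 8, -7) = 8
Root (Min): min(3, 5, 8) = 3
Min picks the child with the lowest value: B (value 3).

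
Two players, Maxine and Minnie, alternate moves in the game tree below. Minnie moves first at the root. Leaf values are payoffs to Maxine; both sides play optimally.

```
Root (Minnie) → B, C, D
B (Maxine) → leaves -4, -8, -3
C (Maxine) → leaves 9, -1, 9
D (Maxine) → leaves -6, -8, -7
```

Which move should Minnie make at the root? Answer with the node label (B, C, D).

B (Maxine): max(-4, -8, -3) = -3
C (Maxine): max(9, -1, 9) = 9
D (Maxine): max(-6, -8, -7) = -6
Root (Minnie): min(-3, 9, -6) = -6
Minnie picks the child with the lowest value: D (value -6).

D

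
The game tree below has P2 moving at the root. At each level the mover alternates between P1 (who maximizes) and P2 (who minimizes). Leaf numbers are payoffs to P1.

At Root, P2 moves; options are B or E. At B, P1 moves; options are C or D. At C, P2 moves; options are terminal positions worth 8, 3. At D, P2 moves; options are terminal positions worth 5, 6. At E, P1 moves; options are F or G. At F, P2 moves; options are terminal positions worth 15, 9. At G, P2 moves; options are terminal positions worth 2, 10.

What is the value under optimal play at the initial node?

5

C (P2): min(8, 3) = 3
D (P2): min(5, 6) = 5
B (P1): max(3, 5) = 5
F (P2): min(15, 9) = 9
G (P2): min(2, 10) = 2
E (P1): max(9, 2) = 9
Root (P2): min(5, 9) = 5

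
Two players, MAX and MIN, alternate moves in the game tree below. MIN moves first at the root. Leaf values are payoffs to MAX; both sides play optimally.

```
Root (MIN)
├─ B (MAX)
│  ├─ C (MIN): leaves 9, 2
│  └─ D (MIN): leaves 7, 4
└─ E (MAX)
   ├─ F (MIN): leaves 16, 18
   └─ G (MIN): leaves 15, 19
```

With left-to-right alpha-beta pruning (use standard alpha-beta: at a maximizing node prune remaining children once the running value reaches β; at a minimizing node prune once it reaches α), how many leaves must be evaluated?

6

C [α=-∞,β=+∞]: v=2
D [α=2,β=+∞]: v=4
B [α=-∞,β=+∞]: v=4
F [α=-∞,β=4]: v=16
E [α=-∞,β=4]: v=16 after child 1 ≥ β → β-cutoff, skip 1
Root [α=-∞,β=+∞]: v=4
Leaves evaluated: 6 of 8.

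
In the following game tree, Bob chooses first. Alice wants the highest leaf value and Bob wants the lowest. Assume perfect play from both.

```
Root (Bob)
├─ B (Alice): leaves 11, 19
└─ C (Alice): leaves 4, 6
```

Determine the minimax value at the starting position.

B (Alice): max(11, 19) = 19
C (Alice): max(4, 6) = 6
Root (Bob): min(19, 6) = 6

6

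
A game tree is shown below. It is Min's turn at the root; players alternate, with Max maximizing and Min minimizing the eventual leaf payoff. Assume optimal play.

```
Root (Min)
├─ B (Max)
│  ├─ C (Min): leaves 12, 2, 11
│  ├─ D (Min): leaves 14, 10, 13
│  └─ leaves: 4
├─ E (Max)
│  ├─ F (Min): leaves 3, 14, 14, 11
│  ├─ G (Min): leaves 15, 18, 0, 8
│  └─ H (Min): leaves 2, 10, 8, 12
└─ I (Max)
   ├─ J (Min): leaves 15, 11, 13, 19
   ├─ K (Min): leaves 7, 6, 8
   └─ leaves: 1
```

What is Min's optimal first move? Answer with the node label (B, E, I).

E

C (Min): min(12, 2, 11) = 2
D (Min): min(14, 10, 13) = 10
B (Max): max(2, 10, 4) = 10
F (Min): min(3, 14, 14, 11) = 3
G (Min): min(15, 18, 0, 8) = 0
H (Min): min(2, 10, 8, 12) = 2
E (Max): max(3, 0, 2) = 3
J (Min): min(15, 11, 13, 19) = 11
K (Min): min(7, 6, 8) = 6
I (Max): max(11, 6, 1) = 11
Root (Min): min(10, 3, 11) = 3
Min picks the child with the lowest value: E (value 3).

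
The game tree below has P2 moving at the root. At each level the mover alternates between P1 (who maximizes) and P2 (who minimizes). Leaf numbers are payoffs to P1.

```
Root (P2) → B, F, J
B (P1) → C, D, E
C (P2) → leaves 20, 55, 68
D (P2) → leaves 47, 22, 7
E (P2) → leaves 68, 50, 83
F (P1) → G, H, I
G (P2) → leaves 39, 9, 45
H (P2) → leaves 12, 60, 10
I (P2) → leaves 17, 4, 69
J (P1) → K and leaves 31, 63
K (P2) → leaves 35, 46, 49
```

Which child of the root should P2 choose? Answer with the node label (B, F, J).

F

C (P2): min(20, 55, 68) = 20
D (P2): min(47, 22, 7) = 7
E (P2): min(68, 50, 83) = 50
B (P1): max(20, 7, 50) = 50
G (P2): min(39, 9, 45) = 9
H (P2): min(12, 60, 10) = 10
I (P2): min(17, 4, 69) = 4
F (P1): max(9, 10, 4) = 10
K (P2): min(35, 46, 49) = 35
J (P1): max(35, 31, 63) = 63
Root (P2): min(50, 10, 63) = 10
P2 picks the child with the lowest value: F (value 10).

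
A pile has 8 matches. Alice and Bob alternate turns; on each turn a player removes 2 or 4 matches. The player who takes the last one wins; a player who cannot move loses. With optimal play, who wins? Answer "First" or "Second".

First

Compute winning (W) and losing (L) positions by backward induction:
i:   0  1  2  3  4  5  6  7  8
     L  L  W  W  W  W  L  L  W
Position 8 is W, so the first player wins.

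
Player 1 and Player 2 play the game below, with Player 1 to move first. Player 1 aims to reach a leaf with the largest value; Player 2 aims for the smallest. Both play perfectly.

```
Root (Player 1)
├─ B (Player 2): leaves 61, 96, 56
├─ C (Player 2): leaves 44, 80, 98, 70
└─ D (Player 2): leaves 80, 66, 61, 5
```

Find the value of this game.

B (Player 2): min(61, 96, 56) = 56
C (Player 2): min(44, 80, 98, 70) = 44
D (Player 2): min(80, 66, 61, 5) = 5
Root (Player 1): max(56, 44, 5) = 56

56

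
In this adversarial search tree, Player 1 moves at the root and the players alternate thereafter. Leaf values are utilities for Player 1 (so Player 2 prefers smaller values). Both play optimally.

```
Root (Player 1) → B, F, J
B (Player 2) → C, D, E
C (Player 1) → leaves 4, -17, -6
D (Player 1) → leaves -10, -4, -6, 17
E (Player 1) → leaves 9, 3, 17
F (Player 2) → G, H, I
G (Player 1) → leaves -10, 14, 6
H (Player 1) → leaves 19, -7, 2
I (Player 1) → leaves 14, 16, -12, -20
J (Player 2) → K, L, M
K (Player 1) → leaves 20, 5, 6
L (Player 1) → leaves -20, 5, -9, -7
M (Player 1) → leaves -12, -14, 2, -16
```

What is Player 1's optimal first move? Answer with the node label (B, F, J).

F

C (Player 1): max(4, -17, -6) = 4
D (Player 1): max(-10, -4, -6, 17) = 17
E (Player 1): max(9, 3, 17) = 17
B (Player 2): min(4, 17, 17) = 4
G (Player 1): max(-10, 14, 6) = 14
H (Player 1): max(19, -7, 2) = 19
I (Player 1): max(14, 16, -12, -20) = 16
F (Player 2): min(14, 19, 16) = 14
K (Player 1): max(20, 5, 6) = 20
L (Player 1): max(-20, 5, -9, -7) = 5
M (Player 1): max(-12, -14, 2, -16) = 2
J (Player 2): min(20, 5, 2) = 2
Root (Player 1): max(4, 14, 2) = 14
Player 1 picks the child with the highest value: F (value 14).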